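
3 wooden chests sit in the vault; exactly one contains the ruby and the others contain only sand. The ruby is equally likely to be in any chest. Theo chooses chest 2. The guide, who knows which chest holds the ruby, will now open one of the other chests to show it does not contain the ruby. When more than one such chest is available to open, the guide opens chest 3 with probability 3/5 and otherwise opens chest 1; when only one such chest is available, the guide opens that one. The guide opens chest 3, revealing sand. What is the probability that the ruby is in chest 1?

5/8

Apply Bayes' rule, conditioning on where the ruby actually is.
If it is in chest 1 (prior 1/3): only chest 3 is available, probability 1; weight (1/3)·1 = 1/3.
If it is in chest 2 (prior 1/3): chest 3 is available, opened with probability 3/5; weight (1/3)·(3/5) = 1/5.
If it is in chest 3 (prior 1/3): the guide opened chest 3, so this case is ruled out; weight (1/3)·0 = 0.
The weights sum to 8/15.
So P(the ruby in chest 1 | the guide opened chest 3) = (1/3) / (8/15) = 5/8.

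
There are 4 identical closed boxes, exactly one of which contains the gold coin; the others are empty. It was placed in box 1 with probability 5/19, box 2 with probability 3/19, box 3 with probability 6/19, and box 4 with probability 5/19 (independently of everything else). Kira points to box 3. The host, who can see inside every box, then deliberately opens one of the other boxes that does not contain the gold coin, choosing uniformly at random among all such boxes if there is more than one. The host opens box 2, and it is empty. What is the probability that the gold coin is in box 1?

Apply Bayes' rule, conditioning on where the gold coin actually is.
If it is in either of boxes 1 and 4 (prior 5/19 each): the host has 2 equally likely choices, so probability 1/2; weight (5/19)·(1/2) = 5/38 each.
If it is in box 2 (prior 3/19): the host opened box 2, so this case is ruled out; weight (3/19)·0 = 0.
If it is in box 3 (prior 6/19): the host has 3 equally likely choices, so probability 1/3; weight (6/19)·(1/3) = 2/19.
The weights sum to 7/19.
So P(the gold coin in box 1 | the host opened box 2) = (5/38) / (7/19) = 5/14.

5/14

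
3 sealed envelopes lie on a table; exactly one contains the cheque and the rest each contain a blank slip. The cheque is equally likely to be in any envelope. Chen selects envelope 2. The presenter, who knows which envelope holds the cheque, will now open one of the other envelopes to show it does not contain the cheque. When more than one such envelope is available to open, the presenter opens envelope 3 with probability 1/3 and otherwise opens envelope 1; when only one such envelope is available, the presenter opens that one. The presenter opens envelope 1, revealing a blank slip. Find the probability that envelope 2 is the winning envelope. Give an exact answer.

Consider each possible location of the cheque in turn.
If it is in envelope 1 (prior 1/3): the presenter opened envelope 1, so this case is ruled out; weight (1/3)·0 = 0.
If it is in envelope 2 (prior 1/3): envelope 3 is available but not opened, probability 2/3; weight (1/3)·(2/3) = 2/9.
If it is in envelope 3 (prior 1/3): only envelope 1 is available, probability 1; weight (1/3)·1 = 1/3.
The weights sum to 5/9.
So P(the cheque in envelope 2 | the presenter opened envelope 1) = (2/9) / (5/9) = 2/5.

2/5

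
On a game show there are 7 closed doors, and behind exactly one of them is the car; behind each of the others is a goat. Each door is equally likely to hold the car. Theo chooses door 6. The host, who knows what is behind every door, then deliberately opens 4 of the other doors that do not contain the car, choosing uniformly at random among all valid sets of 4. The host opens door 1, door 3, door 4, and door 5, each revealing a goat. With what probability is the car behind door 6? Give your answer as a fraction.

Apply Bayes' rule, conditioning on where the car actually is.
If it is behind any of doors 1, 3, 4, and 5 (prior 1/7 each): that door was opened and seen not to hold the prize — ruled out; weight (1/7)·0 = 0 each.
If it is behind either of doors 2 and 7 (prior 1/7 each): the host has 5 equally likely choices, so probability 1/5; weight (1/7)·(1/5) = 1/35 each.
If it is behind door 6 (prior 1/7): the host has 15 equally likely choices, so probability 1/15; weight (1/7)·(1/15) = 1/105.
The weights sum to 1/15.
So P(the car behind door 6 | the host opened door 1, door 3, door 4, and door 5) = (1/105) / (1/15) = 1/7.

1/7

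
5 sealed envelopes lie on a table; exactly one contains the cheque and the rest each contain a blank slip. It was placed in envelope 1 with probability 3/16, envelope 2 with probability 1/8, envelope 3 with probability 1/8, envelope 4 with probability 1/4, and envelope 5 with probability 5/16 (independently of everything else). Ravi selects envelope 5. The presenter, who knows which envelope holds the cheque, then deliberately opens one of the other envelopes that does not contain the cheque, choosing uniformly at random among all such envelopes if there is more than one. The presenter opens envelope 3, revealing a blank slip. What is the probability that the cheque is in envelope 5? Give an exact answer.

Consider each possible location of the cheque in turn.
If it is in envelope 1 (prior 3/16): the presenter has 3 equally likely choices, so probability 1/3; weight (3/16)·(1/3) = 1/16.
If it is in envelope 2 (prior 1/8): the presenter has 3 equally likely choices, so probability 1/3; weight (1/8)·(1/3) = 1/24.
If it is in envelope 3 (prior 1/8): the presenter opened envelope 3, so this case is ruled out; weight (1/8)·0 = 0.
If it is in envelope 4 (prior 1/4): the presenter has 3 equally likely choices, so probability 1/3; weight (1/4)·(1/3) = 1/12.
If it is in envelope 5 (prior 5/16): the presenter has 4 equally likely choices, so probability 1/4; weight (5/16)·(1/4) = 5/64.
The weights sum to 17/64.
So P(the cheque in envelope 5 | the presenter opened envelope 3) = (5/64) / (17/64) = 5/17.

5/17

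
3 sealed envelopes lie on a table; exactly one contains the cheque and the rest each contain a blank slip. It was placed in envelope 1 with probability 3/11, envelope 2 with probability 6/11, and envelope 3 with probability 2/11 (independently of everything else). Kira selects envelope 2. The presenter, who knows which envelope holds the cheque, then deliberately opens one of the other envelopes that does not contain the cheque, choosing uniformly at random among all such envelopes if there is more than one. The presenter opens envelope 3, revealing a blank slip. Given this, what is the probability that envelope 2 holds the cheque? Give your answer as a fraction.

Condition on the true location of the cheque.
If it is in envelope 1 (prior 3/11): the presenter has no choice, probability 1; weight (3/11)·1 = 3/11.
If it is in envelope 2 (prior 6/11): the presenter has 2 equally likely choices, so probability 1/2; weight (6/11)·(1/2) = 3/11.
If it is in envelope 3 (prior 2/11): the presenter opened envelope 3, so this case is ruled out; weight (2/11)·0 = 0.
The weights sum to 6/11.
So P(the cheque in envelope 2 | the presenter opened envelope 3) = (3/11) / (6/11) = 1/2.

1/2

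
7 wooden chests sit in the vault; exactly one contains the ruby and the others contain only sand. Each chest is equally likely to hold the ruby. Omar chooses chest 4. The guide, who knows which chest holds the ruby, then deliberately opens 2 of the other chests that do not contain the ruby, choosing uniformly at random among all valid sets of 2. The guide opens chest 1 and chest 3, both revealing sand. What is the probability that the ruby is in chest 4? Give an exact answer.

1/7

Condition on the true location of the ruby.
If it is in either of chests 1 and 3 (prior 1/7 each): that chest was opened and seen not to hold the prize — ruled out; weight (1/7)·0 = 0 each.
If it is in any of chests 2, 5, 6, and 7 (prior 1/7 each): the guide has 10 equally likely choices, so probability 1/10; weight (1/7)·(1/10) = 1/70 each.
If it is in chest 4 (prior 1/7): the guide has 15 equally likely choices, so probability 1/15; weight (1/7)·(1/15) = 1/105.
The weights sum to 1/15.
So P(the ruby in chest 4 | the guide opened chest 1 and chest 3) = (1/105) / (1/15) = 1/7.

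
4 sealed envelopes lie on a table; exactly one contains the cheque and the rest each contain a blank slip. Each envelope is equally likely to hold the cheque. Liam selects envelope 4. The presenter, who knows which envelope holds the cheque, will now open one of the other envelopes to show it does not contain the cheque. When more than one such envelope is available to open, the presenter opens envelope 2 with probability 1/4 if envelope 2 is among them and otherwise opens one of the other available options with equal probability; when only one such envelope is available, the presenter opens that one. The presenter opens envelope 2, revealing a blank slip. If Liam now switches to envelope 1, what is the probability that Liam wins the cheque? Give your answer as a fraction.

Apply Bayes' rule, conditioning on where the cheque actually is.
If it is in any of envelopes 1, 3, and 4 (prior 1/4 each): envelope 2 is available, opened with probability 1/4; weight (1/4)·(1/4) = 1/16 each.
If it is in envelope 2 (prior 1/4): the presenter opened envelope 2, so this case is ruled out; weight (1/4)·0 = 0.
The weights sum to 3/16.
So P(the cheque in envelope 1 | the presenter opened envelope 2) = (1/16) / (3/16) = 1/3.

1/3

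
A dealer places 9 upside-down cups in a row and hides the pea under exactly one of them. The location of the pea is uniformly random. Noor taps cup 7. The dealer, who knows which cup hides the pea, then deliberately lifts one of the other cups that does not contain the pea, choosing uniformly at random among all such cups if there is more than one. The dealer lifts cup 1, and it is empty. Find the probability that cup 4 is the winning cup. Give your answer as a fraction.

Consider each possible location of the pea in turn.
If it is under cup 1 (prior 1/9): the dealer opened cup 1, so this case is ruled out; weight (1/9)·0 = 0.
If it is under any of cups 2, 3, 4, 5, 6, 8, and 9 (prior 1/9 each): the dealer has 7 equally likely choices, so probability 1/7; weight (1/9)·(1/7) = 1/63 each.
If it is under cup 7 (prior 1/9): the dealer has 8 equally likely choices, so probability 1/8; weight (1/9)·(1/8) = 1/72.
The weights sum to 1/8.
So P(the pea under cup 4 | the dealer opened cup 1) = (1/63) / (1/8) = 8/63.

8/63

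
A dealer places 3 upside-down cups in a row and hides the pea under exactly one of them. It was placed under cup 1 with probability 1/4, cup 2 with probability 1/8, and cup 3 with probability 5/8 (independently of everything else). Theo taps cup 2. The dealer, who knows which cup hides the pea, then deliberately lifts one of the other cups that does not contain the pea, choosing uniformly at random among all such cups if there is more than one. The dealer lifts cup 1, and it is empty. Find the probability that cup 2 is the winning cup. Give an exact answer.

1/11

Apply Bayes' rule, conditioning on where the pea actually is.
If it is under cup 1 (prior 1/4): the dealer opened cup 1, so this case is ruled out; weight (1/4)·0 = 0.
If it is under cup 2 (prior 1/8): the dealer has 2 equally likely choices, so probability 1/2; weight (1/8)·(1/2) = 1/16.
If it is under cup 3 (prior 5/8): the dealer has no choice, probability 1; weight (5/8)·1 = 5/8.
The weights sum to 11/16.
So P(the pea under cup 2 | the dealer opened cup 1) = (1/16) / (11/16) = 1/11.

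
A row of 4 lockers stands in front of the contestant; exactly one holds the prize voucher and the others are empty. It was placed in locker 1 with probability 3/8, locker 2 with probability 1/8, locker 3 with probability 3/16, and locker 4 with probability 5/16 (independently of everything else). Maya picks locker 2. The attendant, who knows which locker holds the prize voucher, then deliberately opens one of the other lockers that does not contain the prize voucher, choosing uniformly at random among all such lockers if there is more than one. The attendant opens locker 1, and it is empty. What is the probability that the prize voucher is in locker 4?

15/28

Consider each possible location of the prize voucher in turn.
If it is in locker 1 (prior 3/8): the attendant opened locker 1, so this case is ruled out; weight (3/8)·0 = 0.
If it is in locker 2 (prior 1/8): the attendant has 3 equally likely choices, so probability 1/3; weight (1/8)·(1/3) = 1/24.
If it is in locker 3 (prior 3/16): the attendant has 2 equally likely choices, so probability 1/2; weight (3/16)·(1/2) = 3/32.
If it is in locker 4 (prior 5/16): the attendant has 2 equally likely choices, so probability 1/2; weight (5/16)·(1/2) = 5/32.
The weights sum to 7/24.
So P(the prize voucher in locker 4 | the attendant opened locker 1) = (5/32) / (7/24) = 15/28.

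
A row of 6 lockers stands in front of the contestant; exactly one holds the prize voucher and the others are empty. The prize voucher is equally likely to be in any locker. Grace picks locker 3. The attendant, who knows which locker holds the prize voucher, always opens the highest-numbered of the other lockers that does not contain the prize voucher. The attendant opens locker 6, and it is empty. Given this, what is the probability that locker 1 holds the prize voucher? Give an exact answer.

1/5

Condition on the true location of the prize voucher.
If it is in any of lockers 1, 2, 3, 4, and 5 (prior 1/6 each): locker 6 is the highest-numbered option available, probability 1; weight (1/6)·1 = 1/6 each.
If it is in locker 6 (prior 1/6): the attendant opened locker 6, so this case is ruled out; weight (1/6)·0 = 0.
The weights sum to 5/6.
So P(the prize voucher in locker 1 | the attendant opened locker 6) = (1/6) / (5/6) = 1/5.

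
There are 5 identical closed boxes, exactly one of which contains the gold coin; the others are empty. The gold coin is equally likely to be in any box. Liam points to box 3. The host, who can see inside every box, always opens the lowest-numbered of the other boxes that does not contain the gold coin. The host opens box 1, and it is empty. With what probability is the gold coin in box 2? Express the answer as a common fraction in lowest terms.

1/4

Consider each possible location of the gold coin in turn.
If it is in box 1 (prior 1/5): the host opened box 1, so this case is ruled out; weight (1/5)·0 = 0.
If it is in any of boxes 2, 3, 4, and 5 (prior 1/5 each): box 1 is the lowest-numbered option available, probability 1; weight (1/5)·1 = 1/5 each.
The weights sum to 4/5.
So P(the gold coin in box 2 | the host opened box 1) = (1/5) / (4/5) = 1/4.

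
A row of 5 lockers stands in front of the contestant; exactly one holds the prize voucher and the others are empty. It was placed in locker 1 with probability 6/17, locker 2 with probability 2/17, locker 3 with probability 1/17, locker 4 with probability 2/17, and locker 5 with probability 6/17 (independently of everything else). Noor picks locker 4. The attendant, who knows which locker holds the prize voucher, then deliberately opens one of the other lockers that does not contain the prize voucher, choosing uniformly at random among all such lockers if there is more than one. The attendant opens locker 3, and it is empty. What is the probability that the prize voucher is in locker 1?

Apply Bayes' rule, conditioning on where the prize voucher actually is.
If it is in either of lockers 1 and 5 (prior 6/17 each): the attendant has 3 equally likely choices, so probability 1/3; weight (6/17)·(1/3) = 2/17 each.
If it is in locker 2 (prior 2/17): the attendant has 3 equally likely choices, so probability 1/3; weight (2/17)·(1/3) = 2/51.
If it is in locker 3 (prior 1/17): the attendant opened locker 3, so this case is ruled out; weight (1/17)·0 = 0.
If it is in locker 4 (prior 2/17): the attendant has 4 equally likely choices, so probability 1/4; weight (2/17)·(1/4) = 1/34.
The weights sum to 31/102.
So P(the prize voucher in locker 1 | the attendant opened locker 3) = (2/17) / (31/102) = 12/31.

12/31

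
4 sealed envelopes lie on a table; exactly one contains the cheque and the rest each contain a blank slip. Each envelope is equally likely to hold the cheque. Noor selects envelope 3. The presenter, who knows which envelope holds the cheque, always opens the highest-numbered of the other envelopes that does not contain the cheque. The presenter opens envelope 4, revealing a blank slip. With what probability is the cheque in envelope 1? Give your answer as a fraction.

1/3

Consider each possible location of the cheque in turn.
If it is in any of envelopes 1, 2, and 3 (prior 1/4 each): envelope 4 is the highest-numbered option available, probability 1; weight (1/4)·1 = 1/4 each.
If it is in envelope 4 (prior 1/4): the presenter opened envelope 4, so this case is ruled out; weight (1/4)·0 = 0.
The weights sum to 3/4.
So P(the cheque in envelope 1 | the presenter opened envelope 4) = (1/4) / (3/4) = 1/3.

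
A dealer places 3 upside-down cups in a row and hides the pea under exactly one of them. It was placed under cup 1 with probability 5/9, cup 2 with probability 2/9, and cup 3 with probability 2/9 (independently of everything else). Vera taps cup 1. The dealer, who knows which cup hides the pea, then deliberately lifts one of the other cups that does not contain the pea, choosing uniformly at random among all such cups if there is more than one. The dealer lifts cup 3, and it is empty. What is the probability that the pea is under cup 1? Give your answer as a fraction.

Consider each possible location of the pea in turn.
If it is under cup 1 (prior 5/9): the dealer has 2 equally likely choices, so probability 1/2; weight (5/9)·(1/2) = 5/18.
If it is under cup 2 (prior 2/9): the dealer has no choice, probability 1; weight (2/9)·1 = 2/9.
If it is under cup 3 (prior 2/9): the dealer opened cup 3, so this case is ruled out; weight (2/9)·0 = 0.
The weights sum to 1/2.
So P(the pea under cup 1 | the dealer opened cup 3) = (5/18) / (1/2) = 5/9.

5/9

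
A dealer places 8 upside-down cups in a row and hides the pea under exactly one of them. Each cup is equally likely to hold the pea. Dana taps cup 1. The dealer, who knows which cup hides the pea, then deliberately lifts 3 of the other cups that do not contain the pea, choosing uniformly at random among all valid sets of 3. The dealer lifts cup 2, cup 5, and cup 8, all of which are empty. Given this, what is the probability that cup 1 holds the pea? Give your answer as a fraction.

Apply Bayes' rule, conditioning on where the pea actually is.
If it is under cup 1 (prior 1/8): the dealer has 35 equally likely choices, so probability 1/35; weight (1/8)·(1/35) = 1/280.
If it is under any of cups 2, 5, and 8 (prior 1/8 each): that cup was opened and seen not to hold the prize — ruled out; weight (1/8)·0 = 0 each.
If it is under any of cups 3, 4, 6, and 7 (prior 1/8 each): the dealer has 20 equally likely choices, so probability 1/20; weight (1/8)·(1/20) = 1/160 each.
The weights sum to 1/35.
So P(the pea under cup 1 | the dealer opened cup 2, cup 5, and cup 8) = (1/280) / (1/35) = 1/8.

1/8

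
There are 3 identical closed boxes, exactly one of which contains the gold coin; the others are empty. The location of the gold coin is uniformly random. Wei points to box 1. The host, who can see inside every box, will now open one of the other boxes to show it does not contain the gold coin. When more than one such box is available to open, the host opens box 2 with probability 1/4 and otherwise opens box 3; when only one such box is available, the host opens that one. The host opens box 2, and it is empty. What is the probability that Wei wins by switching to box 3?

Apply Bayes' rule, conditioning on where the gold coin actually is.
If it is in box 1 (prior 1/3): box 2 is available, opened with probability 1/4; weight (1/3)·(1/4) = 1/12.
If it is in box 2 (prior 1/3): the host opened box 2, so this case is ruled out; weight (1/3)·0 = 0.
If it is in box 3 (prior 1/3): only box 2 is available, probability 1; weight (1/3)·1 = 1/3.
The weights sum to 5/12.
So P(the gold coin in box 3 | the host opened box 2) = (1/3) / (5/12) = 4/5.

4/5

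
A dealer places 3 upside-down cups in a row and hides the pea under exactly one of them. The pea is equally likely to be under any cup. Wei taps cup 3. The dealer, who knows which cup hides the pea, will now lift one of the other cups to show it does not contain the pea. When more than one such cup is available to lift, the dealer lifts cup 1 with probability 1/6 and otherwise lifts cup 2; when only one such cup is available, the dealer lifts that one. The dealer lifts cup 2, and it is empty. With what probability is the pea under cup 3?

Condition on the true location of the pea.
If it is under cup 1 (prior 1/3): only cup 2 is available, probability 1; weight (1/3)·1 = 1/3.
If it is under cup 2 (prior 1/3): the dealer opened cup 2, so this case is ruled out; weight (1/3)·0 = 0.
If it is under cup 3 (prior 1/3): cup 1 is available but not opened, probability 5/6; weight (1/3)·(5/6) = 5/18.
The weights sum to 11/18.
So P(the pea under cup 3 | the dealer opened cup 2) = (5/18) / (11/18) = 5/11.

5/11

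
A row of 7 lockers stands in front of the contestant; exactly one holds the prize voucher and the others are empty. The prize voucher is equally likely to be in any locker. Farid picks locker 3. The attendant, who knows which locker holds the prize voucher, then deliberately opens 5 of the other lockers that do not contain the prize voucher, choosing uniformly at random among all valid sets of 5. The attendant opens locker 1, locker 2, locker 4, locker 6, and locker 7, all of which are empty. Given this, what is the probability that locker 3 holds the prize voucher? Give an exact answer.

Condition on the true location of the prize voucher.
If it is in any of lockers 1, 2, 4, 6, and 7 (prior 1/7 each): that locker was opened and seen not to hold the prize — ruled out; weight (1/7)·0 = 0 each.
If it is in locker 3 (prior 1/7): the attendant has 6 equally likely choices, so probability 1/6; weight (1/7)·(1/6) = 1/42.
If it is in locker 5 (prior 1/7): the attendant has no choice, probability 1; weight (1/7)·1 = 1/7.
The weights sum to 1/6.
So P(the prize voucher in locker 3 | the attendant opened locker 1, locker 2, locker 4, locker 6, and locker 7) = (1/42) / (1/6) = 1/7.

1/7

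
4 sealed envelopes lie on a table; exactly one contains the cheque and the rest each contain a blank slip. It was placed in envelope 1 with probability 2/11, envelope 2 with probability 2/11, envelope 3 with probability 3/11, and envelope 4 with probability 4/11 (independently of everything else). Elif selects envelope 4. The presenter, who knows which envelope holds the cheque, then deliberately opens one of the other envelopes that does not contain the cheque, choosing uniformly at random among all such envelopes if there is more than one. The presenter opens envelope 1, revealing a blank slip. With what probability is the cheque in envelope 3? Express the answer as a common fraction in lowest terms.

Apply Bayes' rule, conditioning on where the cheque actually is.
If it is in envelope 1 (prior 2/11): the presenter opened envelope 1, so this case is ruled out; weight (2/11)·0 = 0.
If it is in envelope 2 (prior 2/11): the presenter has 2 equally likely choices, so probability 1/2; weight (2/11)·(1/2) = 1/11.
If it is in envelope 3 (prior 3/11): the presenter has 2 equally likely choices, so probability 1/2; weight (3/11)·(1/2) = 3/22.
If it is in envelope 4 (prior 4/11): the presenter has 3 equally likely choices, so probability 1/3; weight (4/11)·(1/3) = 4/33.
The weights sum to 23/66.
So P(the cheque in envelope 3 | the presenter opened envelope 1) = (3/22) / (23/66) = 9/23.

9/23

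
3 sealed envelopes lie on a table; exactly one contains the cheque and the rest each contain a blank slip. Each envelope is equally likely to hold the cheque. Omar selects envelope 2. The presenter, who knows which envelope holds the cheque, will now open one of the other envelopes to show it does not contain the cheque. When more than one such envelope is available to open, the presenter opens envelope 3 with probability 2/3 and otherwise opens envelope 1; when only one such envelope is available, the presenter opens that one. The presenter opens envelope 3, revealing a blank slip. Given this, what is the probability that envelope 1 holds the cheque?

Condition on the true location of the cheque.
If it is in envelope 1 (prior 1/3): only envelope 3 is available, probability 1; weight (1/3)·1 = 1/3.
If it is in envelope 2 (prior 1/3): envelope 3 is available, opened with probability 2/3; weight (1/3)·(2/3) = 2/9.
If it is in envelope 3 (prior 1/3): the presenter opened envelope 3, so this case is ruled out; weight (1/3)·0 = 0.
The weights sum to 5/9.
So P(the cheque in envelope 1 | the presenter opened envelope 3) = (1/3) / (5/9) = 3/5.

3/5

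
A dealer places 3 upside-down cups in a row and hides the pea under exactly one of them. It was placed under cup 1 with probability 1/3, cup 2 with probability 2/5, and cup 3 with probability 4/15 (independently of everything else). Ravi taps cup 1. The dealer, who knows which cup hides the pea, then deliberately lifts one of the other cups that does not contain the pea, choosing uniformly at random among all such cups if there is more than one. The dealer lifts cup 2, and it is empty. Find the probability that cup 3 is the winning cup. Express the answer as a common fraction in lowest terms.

Apply Bayes' rule, conditioning on where the pea actually is.
If it is under cup 1 (prior 1/3): the dealer has 2 equally likely choices, so probability 1/2; weight (1/3)·(1/2) = 1/6.
If it is under cup 2 (prior 2/5): the dealer opened cup 2, so this case is ruled out; weight (2/5)·0 = 0.
If it is under cup 3 (prior 4/15): the dealer has no choice, probability 1; weight (4/15)·1 = 4/15.
The weights sum to 13/30.
So P(the pea under cup 3 | the dealer opened cup 2) = (4/15) / (13/30) = 8/13.

8/13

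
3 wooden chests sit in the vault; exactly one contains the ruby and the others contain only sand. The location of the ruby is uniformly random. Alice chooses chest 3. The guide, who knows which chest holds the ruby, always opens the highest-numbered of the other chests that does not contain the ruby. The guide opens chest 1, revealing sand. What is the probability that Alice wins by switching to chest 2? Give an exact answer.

Consider each possible location of the ruby in turn.
If it is in chest 1 (prior 1/3): the guide opened chest 1, so this case is ruled out; weight (1/3)·0 = 0.
If it is in chest 2 (prior 1/3): chest 1 is the highest-numbered option available, probability 1; weight (1/3)·1 = 1/3.
If it is in chest 3 (prior 1/3): the guide would have opened chest 2 instead, probability 0; weight (1/3)·0 = 0.
The weights sum to 1/3.
So P(the ruby in chest 2 | the guide opened chest 1) = (1/3) / (1/3) = 1.

1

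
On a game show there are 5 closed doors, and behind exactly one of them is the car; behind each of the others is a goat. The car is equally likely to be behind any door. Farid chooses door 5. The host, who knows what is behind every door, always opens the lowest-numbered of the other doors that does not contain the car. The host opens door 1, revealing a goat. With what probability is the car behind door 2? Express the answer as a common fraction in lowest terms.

1/4

Apply Bayes' rule, conditioning on where the car actually is.
If it is behind door 1 (prior 1/5): the host opened door 1, so this case is ruled out; weight (1/5)·0 = 0.
If it is behind any of doors 2, 3, 4, and 5 (prior 1/5 each): door 1 is the lowest-numbered option available, probability 1; weight (1/5)·1 = 1/5 each.
The weights sum to 4/5.
So P(the car behind door 2 | the host opened door 1) = (1/5) / (4/5) = 1/4.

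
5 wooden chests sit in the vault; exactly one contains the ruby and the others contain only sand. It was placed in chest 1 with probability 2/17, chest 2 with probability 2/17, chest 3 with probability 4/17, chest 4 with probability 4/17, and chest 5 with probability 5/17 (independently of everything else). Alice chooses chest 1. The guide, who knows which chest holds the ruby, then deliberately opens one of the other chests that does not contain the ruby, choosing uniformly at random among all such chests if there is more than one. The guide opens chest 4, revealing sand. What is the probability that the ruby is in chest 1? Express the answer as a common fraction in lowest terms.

Condition on the true location of the ruby.
If it is in chest 1 (prior 2/17): the guide has 4 equally likely choices, so probability 1/4; weight (2/17)·(1/4) = 1/34.
If it is in chest 2 (prior 2/17): the guide has 3 equally likely choices, so probability 1/3; weight (2/17)·(1/3) = 2/51.
If it is in chest 3 (prior 4/17): the guide has 3 equally likely choices, so probability 1/3; weight (4/17)·(1/3) = 4/51.
If it is in chest 4 (prior 4/17): the guide opened chest 4, so this case is ruled out; weight (4/17)·0 = 0.
If it is in chest 5 (prior 5/17): the guide has 3 equally likely choices, so probability 1/3; weight (5/17)·(1/3) = 5/51.
The weights sum to 25/102.
So P(the ruby in chest 1 | the guide opened chest 4) = (1/34) / (25/102) = 3/25.

3/25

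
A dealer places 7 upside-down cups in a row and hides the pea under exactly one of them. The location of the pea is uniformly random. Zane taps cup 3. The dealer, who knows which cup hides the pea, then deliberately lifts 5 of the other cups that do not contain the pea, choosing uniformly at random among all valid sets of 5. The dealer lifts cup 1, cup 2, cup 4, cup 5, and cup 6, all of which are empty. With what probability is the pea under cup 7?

Condition on the true location of the pea.
If it is under any of cups 1, 2, 4, 5, and 6 (prior 1/7 each): that cup was opened and seen not to hold the prize — ruled out; weight (1/7)·0 = 0 each.
If it is under cup 3 (prior 1/7): the dealer has 6 equally likely choices, so probability 1/6; weight (1/7)·(1/6) = 1/42.
If it is under cup 7 (prior 1/7): the dealer has no choice, probability 1; weight (1/7)·1 = 1/7.
The weights sum to 1/6.
So P(the pea under cup 7 | the dealer opened cup 1, cup 2, cup 4, cup 5, and cup 6) = (1/7) / (1/6) = 6/7.

6/7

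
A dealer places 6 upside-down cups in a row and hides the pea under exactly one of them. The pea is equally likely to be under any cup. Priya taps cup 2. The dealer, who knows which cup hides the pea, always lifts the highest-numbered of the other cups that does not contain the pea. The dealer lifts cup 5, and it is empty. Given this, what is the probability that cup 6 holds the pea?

Consider each possible location of the pea in turn.
If it is under any of cups 1, 2, 3, and 4 (prior 1/6 each): the dealer would have opened cup 6 instead, probability 0; weight (1/6)·0 = 0 each.
If it is under cup 5 (prior 1/6): the dealer opened cup 5, so this case is ruled out; weight (1/6)·0 = 0.
If it is under cup 6 (prior 1/6): cup 5 is the highest-numbered option available, probability 1; weight (1/6)·1 = 1/6.
The weights sum to 1/6.
So P(the pea under cup 6 | the dealer opened cup 5) = (1/6) / (1/6) = 1.

1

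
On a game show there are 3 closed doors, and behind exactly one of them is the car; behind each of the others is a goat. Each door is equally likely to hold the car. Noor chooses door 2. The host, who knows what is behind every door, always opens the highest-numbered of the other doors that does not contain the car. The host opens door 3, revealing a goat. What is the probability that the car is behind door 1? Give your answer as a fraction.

Consider each possible location of the car in turn.
If it is behind either of doors 1 and 2 (prior 1/3 each): door 3 is the highest-numbered option available, probability 1; weight (1/3)·1 = 1/3 each.
If it is behind door 3 (prior 1/3): the host opened door 3, so this case is ruled out; weight (1/3)·0 = 0.
The weights sum to 2/3.
So P(the car behind door 1 | the host opened door 3) = (1/3) / (2/3) = 1/2.

1/2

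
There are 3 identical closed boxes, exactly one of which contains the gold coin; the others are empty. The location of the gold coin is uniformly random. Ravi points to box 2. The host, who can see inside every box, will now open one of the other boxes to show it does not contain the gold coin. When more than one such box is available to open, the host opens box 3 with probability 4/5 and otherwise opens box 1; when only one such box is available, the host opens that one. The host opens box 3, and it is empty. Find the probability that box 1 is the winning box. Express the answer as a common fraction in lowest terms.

5/9

Consider each possible location of the gold coin in turn.
If it is in box 1 (prior 1/3): only box 3 is available, probability 1; weight (1/3)·1 = 1/3.
If it is in box 2 (prior 1/3): box 3 is available, opened with probability 4/5; weight (1/3)·(4/5) = 4/15.
If it is in box 3 (prior 1/3): the host opened box 3, so this case is ruled out; weight (1/3)·0 = 0.
The weights sum to 3/5.
So P(the gold coin in box 1 | the host opened box 3) = (1/3) / (3/5) = 5/9.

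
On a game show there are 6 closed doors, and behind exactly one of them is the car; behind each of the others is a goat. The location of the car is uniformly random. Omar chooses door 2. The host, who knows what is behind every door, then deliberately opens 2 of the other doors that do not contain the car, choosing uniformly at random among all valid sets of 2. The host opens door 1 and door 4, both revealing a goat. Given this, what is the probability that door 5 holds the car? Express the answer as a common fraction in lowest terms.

5/18

Condition on the true location of the car.
If it is behind either of doors 1 and 4 (prior 1/6 each): that door was opened and seen not to hold the prize — ruled out; weight (1/6)·0 = 0 each.
If it is behind door 2 (prior 1/6): the host has 10 equally likely choices, so probability 1/10; weight (1/6)·(1/10) = 1/60.
If it is behind any of doors 3, 5, and 6 (prior 1/6 each): the host has 6 equally likely choices, so probability 1/6; weight (1/6)·(1/6) = 1/36 each.
The weights sum to 1/10.
So P(the car behind door 5 | the host opened door 1 and door 4) = (1/36) / (1/10) = 5/18.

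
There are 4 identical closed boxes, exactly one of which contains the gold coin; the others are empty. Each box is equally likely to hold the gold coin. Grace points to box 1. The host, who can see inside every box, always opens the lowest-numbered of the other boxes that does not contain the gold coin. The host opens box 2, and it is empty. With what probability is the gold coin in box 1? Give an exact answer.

Condition on the true location of the gold coin.
If it is in any of boxes 1, 3, and 4 (prior 1/4 each): box 2 is the lowest-numbered option available, probability 1; weight (1/4)·1 = 1/4 each.
If it is in box 2 (prior 1/4): the host opened box 2, so this case is ruled out; weight (1/4)·0 = 0.
The weights sum to 3/4.
So P(the gold coin in box 1 | the host opened box 2) = (1/4) / (3/4) = 1/3.

1/3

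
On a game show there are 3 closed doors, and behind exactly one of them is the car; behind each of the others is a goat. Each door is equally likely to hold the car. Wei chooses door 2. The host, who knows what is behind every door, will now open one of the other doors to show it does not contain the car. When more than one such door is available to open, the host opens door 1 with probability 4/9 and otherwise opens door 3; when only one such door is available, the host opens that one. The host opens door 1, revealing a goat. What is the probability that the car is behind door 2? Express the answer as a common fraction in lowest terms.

4/13

Consider each possible location of the car in turn.
If it is behind door 1 (prior 1/3): the host opened door 1, so this case is ruled out; weight (1/3)·0 = 0.
If it is behind door 2 (prior 1/3): door 1 is available, opened with probability 4/9; weight (1/3)·(4/9) = 4/27.
If it is behind door 3 (prior 1/3): only door 1 is available, probability 1; weight (1/3)·1 = 1/3.
The weights sum to 13/27.
So P(the car behind door 2 | the host opened door 1) = (4/27) / (13/27) = 4/13.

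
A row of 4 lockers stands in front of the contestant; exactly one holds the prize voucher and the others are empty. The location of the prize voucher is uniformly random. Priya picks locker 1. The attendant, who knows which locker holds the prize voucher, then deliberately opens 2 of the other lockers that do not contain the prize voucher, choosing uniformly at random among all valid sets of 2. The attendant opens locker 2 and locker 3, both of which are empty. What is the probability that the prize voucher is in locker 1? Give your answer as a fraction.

1/4

Consider each possible location of the prize voucher in turn.
If it is in locker 1 (prior 1/4): the attendant has 3 equally likely choices, so probability 1/3; weight (1/4)·(1/3) = 1/12.
If it is in either of lockers 2 and 3 (prior 1/4 each): that locker was opened and seen not to hold the prize — ruled out; weight (1/4)·0 = 0 each.
If it is in locker 4 (prior 1/4): the attendant has no choice, probability 1; weight (1/4)·1 = 1/4.
The weights sum to 1/3.
So P(the prize voucher in locker 1 | the attendant opened locker 2 and locker 3) = (1/12) / (1/3) = 1/4.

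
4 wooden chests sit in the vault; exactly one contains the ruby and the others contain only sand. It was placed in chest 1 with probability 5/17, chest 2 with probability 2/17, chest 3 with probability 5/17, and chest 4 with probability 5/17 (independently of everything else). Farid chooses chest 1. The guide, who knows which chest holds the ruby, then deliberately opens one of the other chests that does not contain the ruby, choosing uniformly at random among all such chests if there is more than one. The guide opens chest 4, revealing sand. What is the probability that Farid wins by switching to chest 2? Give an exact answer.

6/31

Apply Bayes' rule, conditioning on where the ruby actually is.
If it is in chest 1 (prior 5/17): the guide has 3 equally likely choices, so probability 1/3; weight (5/17)·(1/3) = 5/51.
If it is in chest 2 (prior 2/17): the guide has 2 equally likely choices, so probability 1/2; weight (2/17)·(1/2) = 1/17.
If it is in chest 3 (prior 5/17): the guide has 2 equally likely choices, so probability 1/2; weight (5/17)·(1/2) = 5/34.
If it is in chest 4 (prior 5/17): the guide opened chest 4, so this case is ruled out; weight (5/17)·0 = 0.
The weights sum to 31/102.
So P(the ruby in chest 2 | the guide opened chest 4) = (1/17) / (31/102) = 6/31.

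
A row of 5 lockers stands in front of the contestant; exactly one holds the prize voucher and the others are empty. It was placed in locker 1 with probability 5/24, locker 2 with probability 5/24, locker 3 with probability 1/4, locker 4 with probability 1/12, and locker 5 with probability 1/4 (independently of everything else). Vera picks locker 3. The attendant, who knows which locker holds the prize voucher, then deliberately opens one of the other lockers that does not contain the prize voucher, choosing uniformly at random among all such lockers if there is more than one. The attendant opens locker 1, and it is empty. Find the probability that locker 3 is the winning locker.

Condition on the true location of the prize voucher.
If it is in locker 1 (prior 5/24): the attendant opened locker 1, so this case is ruled out; weight (5/24)·0 = 0.
If it is in locker 2 (prior 5/24): the attendant has 3 equally likely choices, so probability 1/3; weight (5/24)·(1/3) = 5/72.
If it is in locker 3 (prior 1/4): the attendant has 4 equally likely choices, so probability 1/4; weight (1/4)·(1/4) = 1/16.
If it is in locker 4 (prior 1/12): the attendant has 3 equally likely choices, so probability 1/3; weight (1/12)·(1/3) = 1/36.
If it is in locker 5 (prior 1/4): the attendant has 3 equally likely choices, so probability 1/3; weight (1/4)·(1/3) = 1/12.
The weights sum to 35/144.
So P(the prize voucher in locker 3 | the attendant opened locker 1) = (1/16) / (35/144) = 9/35.

9/35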